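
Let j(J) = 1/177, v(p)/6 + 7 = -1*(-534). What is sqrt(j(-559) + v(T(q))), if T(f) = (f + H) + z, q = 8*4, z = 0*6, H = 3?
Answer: 5*sqrt(3962499)/177 ≈ 56.232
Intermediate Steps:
z = 0
q = 32
T(f) = 3 + f (T(f) = (f + 3) + 0 = (3 + f) + 0 = 3 + f)
v(p) = 3162 (v(p) = -42 + 6*(-1*(-534)) = -42 + 6*534 = -42 + 3204 = 3162)
j(J) = 1/177
sqrt(j(-559) + v(T(q))) = sqrt(1/177 + 3162) = sqrt(559675/177) = 5*sqrt(3962499)/177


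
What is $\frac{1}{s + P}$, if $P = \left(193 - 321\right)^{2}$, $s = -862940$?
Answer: $- \frac{1}{846556} \approx -1.1813 \cdot 10^{-6}$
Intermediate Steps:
$P = 16384$ ($P = \left(-128\right)^{2} = 16384$)
$\frac{1}{s + P} = \frac{1}{-862940 + 16384} = \frac{1}{-846556} = - \frac{1}{846556}$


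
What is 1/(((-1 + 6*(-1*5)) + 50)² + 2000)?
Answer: 1/2361 ≈ 0.00042355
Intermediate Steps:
1/(((-1 + 6*(-1*5)) + 50)² + 2000) = 1/(((-1 + 6*(-5)) + 50)² + 2000) = 1/(((-1 - 30) + 50)² + 2000) = 1/((-31 + 50)² + 2000) = 1/(19² + 2000) = 1/(361 + 2000) = 1/2361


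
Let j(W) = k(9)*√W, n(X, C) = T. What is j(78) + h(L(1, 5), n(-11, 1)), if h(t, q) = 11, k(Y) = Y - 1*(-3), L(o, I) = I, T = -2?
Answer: 11 + 12*√78 ≈ 116.98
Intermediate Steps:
n(X, C) = -2
k(Y) = 3 + Y (k(Y) = Y + 3 = 3 + Y)
j(W) = 12*√W (j(W) = (3 + 9)*√W = 12*√W)
j(78) + h(L(1, 5), n(-11, 1)) = 12*√78 + 11 = 11 + 12*√78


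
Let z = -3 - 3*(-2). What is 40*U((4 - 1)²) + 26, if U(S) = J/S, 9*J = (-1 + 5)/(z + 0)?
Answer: 6478/243 ≈ 26.658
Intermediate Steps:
z = 3 (z = -3 + 6 = 3)
J = 4/27 (J = ((-1 + 5)/(3 + 0))/9 = (4/3)/9 = (4*(⅓))/9 = (⅑)*(4/3) = 4/27 ≈ 0.14815)
U(S) = 4/(27*S)
40*U((4 - 1)²) + 26 = 40*(4/(27*((4 - 1)²))) + 26 = 40*(4/(27*(3²))) + 26 = 40*((4/27)/9) + 26 = 40*((4/27)*(⅑)) + 26 = 40*(4/243) + 26 = 160/243 + 26 = 6478/243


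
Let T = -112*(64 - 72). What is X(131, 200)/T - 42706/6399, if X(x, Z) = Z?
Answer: -4623097/716688 ≈ -6.4506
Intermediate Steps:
T = 896 (T = -112*(-8) = 896)
X(131, 200)/T - 42706/6399 = 200/896 - 42706/6399 = 200*(1/896) - 42706*1/6399 = 25/112 - 42706/6399 = -4623097/716688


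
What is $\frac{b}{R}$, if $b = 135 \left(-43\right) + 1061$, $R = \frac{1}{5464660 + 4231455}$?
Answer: $-45998369560$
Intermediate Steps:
$R = \frac{1}{9696115} \approx 1.0313 \cdot 10^{-7}$
$b = -4744$ ($b = -5805 + 1061 = -4744$)
$\frac{b}{R} = - 4744 \frac{1}{\frac{1}{9696115}} = \left(-4744\right) 9696115 = -45998369560$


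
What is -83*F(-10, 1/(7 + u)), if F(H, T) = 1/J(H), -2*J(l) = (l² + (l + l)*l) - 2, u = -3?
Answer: 83/149 ≈ 0.55705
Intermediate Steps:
J(l) = 1 - 3*l²/2 (J(l) = -((l² + (l + l)*l) - 2)/2 = -((l² + (2*l)*l) - 2)/2 = -((l² + 2*l²) - 2)/2 = -(3*l² - 2)/2 = -(-2 + 3*l²)/2 = 1 - 3*l²/2)
F(H, T) = 1/(1 - 3*H²/2)
-83*F(-10, 1/(7 + u)) = -(-166)/(-2 + 3*(-10)²) = -(-166)/(-2 + 3*100) = -(-166)/(-2 + 300) = -(-166)/298 = -83*(-1/149) = 83/149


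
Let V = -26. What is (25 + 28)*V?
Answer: -1378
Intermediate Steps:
(25 + 28)*V = (25 + 28)*(-26) = 53*(-26) = -1378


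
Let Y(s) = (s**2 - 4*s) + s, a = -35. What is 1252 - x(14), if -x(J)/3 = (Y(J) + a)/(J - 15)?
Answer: 895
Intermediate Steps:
Y(s) = s**2 - 3*s
x(J) = -3*(-35 + J*(-3 + J))/(-15 + J) (x(J) = -3*(J*(-3 + J) - 35)/(J - 15) = -3*(-35 + J*(-3 + J))/(-15 + J))
1252 - x(14) = 1252 - 3*(35 - 1*14*(-3 + 14))/(-15 + 14) = 1252 - 3*(35 - 1*14*11)/(-1) = 1252 - 3*(-1)*(35 - 154) = 1252 - 3*(-1)*(-119) = 1252 - 1*357 = 1252 - 357 = 895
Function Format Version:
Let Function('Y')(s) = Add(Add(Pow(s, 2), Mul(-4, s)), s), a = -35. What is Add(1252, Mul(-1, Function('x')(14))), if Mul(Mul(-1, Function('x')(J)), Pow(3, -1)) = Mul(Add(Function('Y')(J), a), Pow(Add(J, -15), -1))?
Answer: 895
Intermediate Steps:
Function('Y')(s) = Add(Pow(s, 2), Mul(-3, s))
Function('x')(J) = Mul(-3, Pow(Add(-15, J), -1), Add(-35, Mul(J, Add(-3, J)))) (Function('x')(J) = Mul(-3, Mul(Add(Mul(J, Add(-3, J)), -35), Pow(Add(J, -15), -1))) = Mul(-3, Mul(Add(-35, Mul(J, Add(-3, J))), Pow(Add(-15, J), -1))) = Mul(-3, Mul(Pow(Add(-15, J), -1), Add(-35, Mul(J, Add(-3, J))))) = Mul(-3, Pow(Add(-15, J), -1), Add(-35, Mul(J, Add(-3, J)))))
Add(1252, Mul(-1, Function('x')(14))) = Add(1252, Mul(-1, Mul(3, Pow(Add(-15, 14), -1), Add(35, Mul(-1, 14, Add(-3, 14)))))) = Add(1252, Mul(-1, Mul(3, Pow(-1, -1), Add(35, Mul(-1, 14, 11))))) = Add(1252, Mul(-1, Mul(3, -1, Add(35, -154)))) = Add(1252, Mul(-1, Mul(3, -1, -119))) = Add(1252, Mul(-1, 357)) = Add(1252, -357) = 895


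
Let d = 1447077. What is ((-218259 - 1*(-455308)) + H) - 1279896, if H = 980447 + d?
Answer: 1384677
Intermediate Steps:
H = 2427524 (H = 980447 + 1447077 = 2427524)
((-218259 - 1*(-455308)) + H) - 1279896 = ((-218259 - 1*(-455308)) + 2427524) - 1279896 = ((-218259 + 455308) + 2427524) - 1279896 = (237049 + 2427524) - 1279896 = 2664573 - 1279896 = 1384677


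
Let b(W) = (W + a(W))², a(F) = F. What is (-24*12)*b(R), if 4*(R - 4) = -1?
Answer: -16200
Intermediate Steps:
R = 15/4 (R = 4 + (¼)*(-1) = 4 - ¼ = 15/4 ≈ 3.7500)
b(W) = 4*W² (b(W) = (W + W)² = (2*W)² = 4*W²)
(-24*12)*b(R) = (-24*12)*(4*(15/4)²) = -1152*225/16 = -288*225/4 = -16200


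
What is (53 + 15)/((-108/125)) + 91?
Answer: 332/27 ≈ 12.296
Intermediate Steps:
(53 + 15)/((-108/125)) + 91 = 68/((-108*1/125)) + 91 = 68/(-108/125) + 91 = 68*(-125/108) + 91 = -2125/27 + 91 = 332/27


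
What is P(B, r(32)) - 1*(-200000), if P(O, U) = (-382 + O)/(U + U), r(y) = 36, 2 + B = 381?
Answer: 4799999/24 ≈ 2.0000e+5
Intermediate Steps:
B = 379 (B = -2 + 381 = 379)
P(O, U) = (-382 + O)/(2*U) (P(O, U) = (-382 + O)/((2*U)) = (-382 + O)*(1/(2*U)) = (-382 + O)/(2*U))
P(B, r(32)) - 1*(-200000) = (½)*(-382 + 379)/36 - 1*(-200000) = (½)*(1/36)*(-3) + 200000 = -1/24 + 200000 = 4799999/24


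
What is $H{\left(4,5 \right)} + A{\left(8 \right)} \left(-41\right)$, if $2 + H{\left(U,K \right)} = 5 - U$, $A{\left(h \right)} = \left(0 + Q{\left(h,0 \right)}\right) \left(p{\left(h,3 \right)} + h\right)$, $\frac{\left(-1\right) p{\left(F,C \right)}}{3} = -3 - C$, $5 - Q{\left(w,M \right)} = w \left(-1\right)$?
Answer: $-13859$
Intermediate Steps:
$Q{\left(w,M \right)} = 5 + w$ ($Q{\left(w,M \right)} = 5 - w \left(-1\right) = 5 - - w = 5 + w$)
$p{\left(F,C \right)} = 9 + 3 C$ ($p{\left(F,C \right)} = - 3 \left(-3 - C\right) = 9 + 3 C$)
$A{\left(h \right)} = \left(5 + h\right) \left(18 + h\right)$ ($A{\left(h \right)} = \left(0 + \left(5 + h\right)\right) \left(\left(9 + 3 \cdot 3\right) + h\right) = \left(5 + h\right) \left(\left(9 + 9\right) + h\right) = \left(5 + h\right) \left(18 + h\right)$)
$H{\left(U,K \right)} = 3 - U$ ($H{\left(U,K \right)} = -2 - \left(-5 + U\right) = 3 - U$)
$H{\left(4,5 \right)} + A{\left(8 \right)} \left(-41\right) = \left(3 - 4\right) + \left(5 + 8\right) \left(18 + 8\right) \left(-41\right) = \left(3 - 4\right) + 13 \cdot 26 \left(-41\right) = -1 + 338 \left(-41\right) = -1 - 13858 = -13859$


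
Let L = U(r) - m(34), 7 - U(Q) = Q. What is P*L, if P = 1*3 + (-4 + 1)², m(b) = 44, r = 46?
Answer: -996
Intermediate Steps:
U(Q) = 7 - Q
L = -83 (L = (7 - 1*46) - 1*44 = (7 - 46) - 44 = -39 - 44 = -83)
P = 12 (P = 3 + (-3)² = 3 + 9 = 12)
P*L = 12*(-83) = -996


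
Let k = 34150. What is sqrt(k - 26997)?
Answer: sqrt(7153) ≈ 84.575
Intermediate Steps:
sqrt(k - 26997) = sqrt(34150 - 26997) = sqrt(7153)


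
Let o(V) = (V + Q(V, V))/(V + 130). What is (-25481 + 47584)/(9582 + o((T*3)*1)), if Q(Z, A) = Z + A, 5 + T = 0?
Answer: 508369/220377 ≈ 2.3068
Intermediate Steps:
T = -5 (T = -5 + 0 = -5)
Q(Z, A) = A + Z
o(V) = 3*V/(130 + V) (o(V) = (V + (V + V))/(V + 130) = (V + 2*V)/(130 + V) = (3*V)/(130 + V) = 3*V/(130 + V))
(-25481 + 47584)/(9582 + o((T*3)*1)) = (-25481 + 47584)/(9582 + 3*(-5*3*1)/(130 - 5*3*1)) = 22103/(9582 + 3*(-15*1)/(130 - 15*1)) = 22103/(9582 + 3*(-15)/(130 - 15)) = 22103/(9582 + 3*(-15)/115) = 22103/(9582 + 3*(-15)*(1/115)) = 22103/(9582 - 9/23) = 22103/(220377/23) = 22103*(23/220377) = 508369/220377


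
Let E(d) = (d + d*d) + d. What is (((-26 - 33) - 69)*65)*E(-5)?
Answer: -124800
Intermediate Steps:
E(d) = d² + 2*d (E(d) = (d + d²) + d = d² + 2*d)
(((-26 - 33) - 69)*65)*E(-5) = (((-26 - 33) - 69)*65)*(-5*(2 - 5)) = ((-59 - 69)*65)*(-5*(-3)) = -128*65*15 = -8320*15 = -124800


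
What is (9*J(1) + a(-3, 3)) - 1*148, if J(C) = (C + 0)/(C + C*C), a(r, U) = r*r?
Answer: -269/2 ≈ -134.50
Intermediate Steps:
a(r, U) = r**2
J(C) = C/(C + C**2)
(9*J(1) + a(-3, 3)) - 1*148 = (9/(1 + 1) + (-3)**2) - 1*148 = (9/2 + 9) - 148 = 27/2 - 148 = -269/2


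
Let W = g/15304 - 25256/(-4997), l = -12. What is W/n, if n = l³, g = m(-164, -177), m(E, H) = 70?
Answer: -193433807/66073612032 ≈ -0.0029275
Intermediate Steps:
g = 70
W = 193433807/38237044 (W = 70/15304 - 25256/(-4997) = 70*(1/15304) - 25256*(-1/4997) = 35/7652 + 25256/4997 = 193433807/38237044 ≈ 5.0588)
n = -1728 (n = (-12)³ = -1728)
W/n = (193433807/38237044)/(-1728) = (193433807/38237044)*(-1/1728) = -193433807/66073612032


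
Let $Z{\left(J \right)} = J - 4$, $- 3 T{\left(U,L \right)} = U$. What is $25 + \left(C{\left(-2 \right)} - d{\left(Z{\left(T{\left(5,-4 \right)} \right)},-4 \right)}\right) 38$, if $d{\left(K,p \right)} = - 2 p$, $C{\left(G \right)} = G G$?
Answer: $-127$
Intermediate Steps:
$T{\left(U,L \right)} = - \frac{U}{3}$
$Z{\left(J \right)} = -4 + J$ ($Z{\left(J \right)} = J - 4 = -4 + J$)
$C{\left(G \right)} = G^{2}$
$25 + \left(C{\left(-2 \right)} - d{\left(Z{\left(T{\left(5,-4 \right)} \right)},-4 \right)}\right) 38 = 25 + \left(\left(-2\right)^{2} - \left(-2\right) \left(-4\right)\right) 38 = 25 + \left(4 - 8\right) 38 = 25 - 152 = -127$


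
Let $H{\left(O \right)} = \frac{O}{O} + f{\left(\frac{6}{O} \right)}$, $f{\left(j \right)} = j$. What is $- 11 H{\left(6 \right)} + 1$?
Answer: $-21$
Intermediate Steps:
$H{\left(O \right)} = 1 + \frac{6}{O}$ ($H{\left(O \right)} = \frac{O}{O} + \frac{6}{O} = 1 + \frac{6}{O}$)
$- 11 H{\left(6 \right)} + 1 = - 11 \frac{6 + 6}{6} + 1 = - 11 \cdot \frac{1}{6} \cdot 12 + 1 = \left(-11\right) 2 + 1 = -22 + 1 = -21$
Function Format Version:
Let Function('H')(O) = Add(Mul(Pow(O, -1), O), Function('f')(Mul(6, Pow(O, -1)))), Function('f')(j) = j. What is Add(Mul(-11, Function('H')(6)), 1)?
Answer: -21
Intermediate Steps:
Function('H')(O) = Add(1, Mul(6, Pow(O, -1))) (Function('H')(O) = Add(Mul(Pow(O, -1), O), Mul(6, Pow(O, -1))) = Add(1, Mul(6, Pow(O, -1))))
Add(Mul(-11, Function('H')(6)), 1) = Add(Mul(-11, Mul(Pow(6, -1), Add(6, 6))), 1) = Add(Mul(-11, Mul(Rational(1, 6), 12)), 1) = Add(Mul(-11, 2), 1) = Add(-22, 1) = -21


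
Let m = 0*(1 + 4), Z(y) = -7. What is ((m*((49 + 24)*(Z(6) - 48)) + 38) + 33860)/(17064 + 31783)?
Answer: 33898/48847 ≈ 0.69396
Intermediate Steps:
m = 0 (m = 0*5 = 0)
((m*((49 + 24)*(Z(6) - 48)) + 38) + 33860)/(17064 + 31783) = ((0*((49 + 24)*(-7 - 48)) + 38) + 33860)/(17064 + 31783) = ((0*(73*(-55)) + 38) + 33860)/48847 = ((0*(-4015) + 38) + 33860)*(1/48847) = ((0 + 38) + 33860)*(1/48847) = (38 + 33860)*(1/48847) = 33898*(1/48847) = 33898/48847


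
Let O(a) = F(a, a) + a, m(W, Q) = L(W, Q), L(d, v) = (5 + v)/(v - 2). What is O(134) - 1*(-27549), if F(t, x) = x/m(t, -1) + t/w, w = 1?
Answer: 55433/2 ≈ 27717.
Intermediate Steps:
L(d, v) = (5 + v)/(-2 + v)
m(W, Q) = (5 + Q)/(-2 + Q)
F(t, x) = t - 3*x/4 (F(t, x) = x/(((5 - 1)/(-2 - 1))) + t/1 = x/((4/(-3))) + t*1 = x/((-1/3*4)) + t = x/(-4/3) + t = x*(-3/4) + t = -3*x/4 + t = t - 3*x/4)
O(a) = 5*a/4 (O(a) = (a - 3*a/4) + a = a/4 + a = 5*a/4)
O(134) - 1*(-27549) = (5/4)*134 - 1*(-27549) = 335/2 + 27549 = 55433/2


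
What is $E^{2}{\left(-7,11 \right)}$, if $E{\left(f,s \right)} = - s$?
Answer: $121$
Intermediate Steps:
$E^{2}{\left(-7,11 \right)} = \left(\left(-1\right) 11\right)^{2} = \left(-11\right)^{2} = 121$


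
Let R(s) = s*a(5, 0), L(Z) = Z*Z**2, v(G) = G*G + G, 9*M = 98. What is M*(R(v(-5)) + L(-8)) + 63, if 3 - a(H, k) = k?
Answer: -43729/9 ≈ -4858.8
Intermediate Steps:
M = 98/9 (M = (1/9)*98 = 98/9 ≈ 10.889)
a(H, k) = 3 - k
v(G) = G + G**2 (v(G) = G**2 + G = G + G**2)
L(Z) = Z**3
R(s) = 3*s (R(s) = s*(3 - 1*0) = s*(3 + 0) = s*3 = 3*s)
M*(R(v(-5)) + L(-8)) + 63 = 98*(3*(-5*(1 - 5)) + (-8)**3)/9 + 63 = 98*(3*(-5*(-4)) - 512)/9 + 63 = 98*(3*20 - 512)/9 + 63 = 98*(60 - 512)/9 + 63 = (98/9)*(-452) + 63 = -44296/9 + 63 = -43729/9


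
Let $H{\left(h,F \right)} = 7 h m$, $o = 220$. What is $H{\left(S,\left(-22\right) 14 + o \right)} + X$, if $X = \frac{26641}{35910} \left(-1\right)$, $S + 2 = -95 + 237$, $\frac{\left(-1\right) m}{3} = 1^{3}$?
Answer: $- \frac{105602041}{35910} \approx -2940.7$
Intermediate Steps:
$m = -3$ ($m = - 3 \cdot 1^{3} = \left(-3\right) 1 = -3$)
$S = 140$ ($S = -2 + \left(-95 + 237\right) = -2 + 142 = 140$)
$X = - \frac{26641}{35910}$ ($X = 26641 \cdot \frac{1}{35910} \left(-1\right) = \frac{26641}{35910} \left(-1\right) = - \frac{26641}{35910} \approx -0.74188$)
$H{\left(h,F \right)} = - 21 h$ ($H{\left(h,F \right)} = 7 h \left(-3\right) = - 21 h$)
$H{\left(S,\left(-22\right) 14 + o \right)} + X = \left(-21\right) 140 - \frac{26641}{35910} = -2940 - \frac{26641}{35910} = - \frac{105602041}{35910}$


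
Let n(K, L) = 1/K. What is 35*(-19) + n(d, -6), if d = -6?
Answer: -3991/6 ≈ -665.17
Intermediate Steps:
35*(-19) + n(d, -6) = 35*(-19) + 1/(-6) = -665 - ⅙ = -3991/6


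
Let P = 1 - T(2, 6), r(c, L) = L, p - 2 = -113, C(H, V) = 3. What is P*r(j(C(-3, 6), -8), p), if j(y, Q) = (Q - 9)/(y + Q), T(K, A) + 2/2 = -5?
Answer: -777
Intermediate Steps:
T(K, A) = -6 (T(K, A) = -1 - 5 = -6)
j(y, Q) = (-9 + Q)/(Q + y)
p = -111 (p = 2 - 113 = -111)
P = 7 (P = 1 - 1*(-6) = 1 + 6 = 7)
P*r(j(C(-3, 6), -8), p) = 7*(-111) = -777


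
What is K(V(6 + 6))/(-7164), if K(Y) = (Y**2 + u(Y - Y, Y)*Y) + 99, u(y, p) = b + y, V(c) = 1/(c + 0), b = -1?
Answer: -14245/1031616 ≈ -0.013808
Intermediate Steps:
V(c) = 1/c
u(y, p) = -1 + y
K(Y) = 99 + Y**2 - Y (K(Y) = (Y**2 + (-1 + (Y - Y))*Y) + 99 = (Y**2 + (-1 + 0)*Y) + 99 = (Y**2 - Y) + 99 = 99 + Y**2 - Y)
K(V(6 + 6))/(-7164) = (99 + (1/(6 + 6))**2 - 1/(6 + 6))/(-7164) = (99 + (1/12)**2 - 1/12)*(-1/7164) = (99 + (1/12)**2 - 1*1/12)*(-1/7164) = (99 + 1/144 - 1/12)*(-1/7164) = (14245/144)*(-1/7164) = -14245/1031616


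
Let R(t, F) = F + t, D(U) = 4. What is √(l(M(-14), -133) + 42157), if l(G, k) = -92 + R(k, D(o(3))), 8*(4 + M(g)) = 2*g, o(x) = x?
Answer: 4*√2621 ≈ 204.78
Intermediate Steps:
M(g) = -4 + g/4 (M(g) = -4 + (2*g)/8 = -4 + g/4)
l(G, k) = -88 + k (l(G, k) = -92 + (4 + k) = -88 + k)
√(l(M(-14), -133) + 42157) = √((-88 - 133) + 42157) = √(-221 + 42157) = √41936 = 4*√2621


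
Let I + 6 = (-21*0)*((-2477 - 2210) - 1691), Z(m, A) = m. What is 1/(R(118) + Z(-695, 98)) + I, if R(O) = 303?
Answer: -2353/392 ≈ -6.0025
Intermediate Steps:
I = -6 (I = -6 + (-21*0)*((-2477 - 2210) - 1691) = -6 + 0*(-4687 - 1691) = -6 + 0*(-6378) = -6 + 0 = -6)
1/(R(118) + Z(-695, 98)) + I = 1/(303 - 695) - 6 = 1/(-392) - 6 = -1/392 - 6 = -2353/392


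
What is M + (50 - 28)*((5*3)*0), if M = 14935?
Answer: 14935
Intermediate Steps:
M + (50 - 28)*((5*3)*0) = 14935 + (50 - 28)*((5*3)*0) = 14935 + 22*(15*0) = 14935 + 22*0 = 14935 + 0 = 14935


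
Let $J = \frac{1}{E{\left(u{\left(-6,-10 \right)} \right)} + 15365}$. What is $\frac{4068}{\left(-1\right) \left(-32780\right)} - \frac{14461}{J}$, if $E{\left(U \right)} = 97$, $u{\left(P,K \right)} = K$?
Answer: $- \frac{1832369071473}{8195} \approx -2.236 \cdot 10^{8}$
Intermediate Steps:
$J = \frac{1}{15462}$ ($J = \frac{1}{97 + 15365} = \frac{1}{15462} \approx 6.4675 \cdot 10^{-5}$)
$\frac{4068}{\left(-1\right) \left(-32780\right)} - \frac{14461}{J} = \frac{4068}{\left(-1\right) \left(-32780\right)} - 14461 \frac{1}{\frac{1}{15462}} = \frac{4068}{32780} - 223595982 = 4068 \cdot \frac{1}{32780} - 223595982 = \frac{1017}{8195} - 223595982 = - \frac{1832369071473}{8195}$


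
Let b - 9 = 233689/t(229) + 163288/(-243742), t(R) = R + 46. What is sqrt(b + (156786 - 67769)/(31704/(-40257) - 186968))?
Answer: sqrt(606381190609814424360472515645541)/840857366286740 ≈ 29.285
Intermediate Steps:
t(R) = 46 + R
b = 28759090744/33514525 (b = 9 + (233689/(46 + 229) + 163288/(-243742)) = 9 + (233689/275 + 163288*(-1/243742)) = 9 + (233689*(1/275) - 81644/121871) = 9 + (233689/275 - 81644/121871) = 9 + 28457460019/33514525 = 28759090744/33514525 ≈ 858.11)
sqrt(b + (156786 - 67769)/(31704/(-40257) - 186968)) = sqrt(28759090744/33514525 + (156786 - 67769)/(31704/(-40257) - 186968)) = sqrt(28759090744/33514525 + 89017/(31704*(-1/40257) - 186968)) = sqrt(28759090744/33514525 + 89017/(-10568/13419 - 186968)) = sqrt(28759090744/33514525 + 89017/(-2508934160/13419)) = sqrt(28759090744/33514525 + 89017*(-13419/2508934160)) = sqrt(28759090744/33514525 - 1194519123/2508934160) = sqrt(14422926287430130693/16817147325734800) = sqrt(606381190609814424360472515645541)/840857366286740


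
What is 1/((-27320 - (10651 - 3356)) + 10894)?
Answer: -1/23721 ≈ -4.2157e-5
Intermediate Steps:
1/((-27320 - (10651 - 3356)) + 10894) = 1/((-27320 - 1*7295) + 10894) = 1/((-27320 - 7295) + 10894) = 1/(-34615 + 10894) = 1/(-23721) = -1/23721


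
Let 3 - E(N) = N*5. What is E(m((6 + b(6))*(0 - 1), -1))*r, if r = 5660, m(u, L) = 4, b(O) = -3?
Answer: -96220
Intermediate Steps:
E(N) = 3 - 5*N (E(N) = 3 - N*5 = 3 - 5*N)
E(m((6 + b(6))*(0 - 1), -1))*r = (3 - 5*4)*5660 = (3 - 20)*5660 = -17*5660 = -96220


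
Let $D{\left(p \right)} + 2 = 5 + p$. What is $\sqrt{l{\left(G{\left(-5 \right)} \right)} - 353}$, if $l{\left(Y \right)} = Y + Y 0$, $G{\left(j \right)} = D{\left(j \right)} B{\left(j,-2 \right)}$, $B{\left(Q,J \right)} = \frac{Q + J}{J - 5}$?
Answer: $i \sqrt{355} \approx 18.841 i$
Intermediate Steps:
$B{\left(Q,J \right)} = \frac{J + Q}{-5 + J}$
$D{\left(p \right)} = 3 + p$ ($D{\left(p \right)} = -2 + \left(5 + p\right) = 3 + p$)
$G{\left(j \right)} = \left(3 + j\right) \left(\frac{2}{7} - \frac{j}{7}\right)$ ($G{\left(j \right)} = \left(3 + j\right) \frac{-2 + j}{-5 - 2} = \left(3 + j\right) \frac{-2 + j}{-7} = \left(3 + j\right) \left(- \frac{-2 + j}{7}\right) = \left(3 + j\right) \left(\frac{2}{7} - \frac{j}{7}\right)$)
$l{\left(Y \right)} = Y$ ($l{\left(Y \right)} = Y + 0 = Y$)
$\sqrt{l{\left(G{\left(-5 \right)} \right)} - 353} = \sqrt{\left(\frac{6}{7} - - \frac{5}{7} - \frac{\left(-5\right)^{2}}{7}\right) - 353} = \sqrt{\left(\frac{6}{7} + \frac{5}{7} - \frac{25}{7}\right) - 353} = \sqrt{-2 - 353} = \sqrt{-355} = i \sqrt{355}$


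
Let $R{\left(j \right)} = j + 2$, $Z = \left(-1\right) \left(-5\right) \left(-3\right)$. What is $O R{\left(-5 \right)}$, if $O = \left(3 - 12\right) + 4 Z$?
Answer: $207$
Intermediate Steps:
$Z = -15$ ($Z = 5 \left(-3\right) = -15$)
$O = -69$ ($O = \left(3 - 12\right) + 4 \left(-15\right) = \left(3 - 12\right) - 60 = -9 - 60 = -69$)
$R{\left(j \right)} = 2 + j$
$O R{\left(-5 \right)} = - 69 \left(2 - 5\right) = \left(-69\right) \left(-3\right) = 207$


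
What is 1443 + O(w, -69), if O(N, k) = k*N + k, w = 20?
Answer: -6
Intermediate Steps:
O(N, k) = k + N*k (O(N, k) = N*k + k = k + N*k)
1443 + O(w, -69) = 1443 - 69*(1 + 20) = 1443 - 69*21 = 1443 - 1449 = -6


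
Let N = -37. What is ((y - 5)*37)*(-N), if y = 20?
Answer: 20535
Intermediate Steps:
((y - 5)*37)*(-N) = ((20 - 5)*37)*(-1*(-37)) = (15*37)*37 = 555*37 = 20535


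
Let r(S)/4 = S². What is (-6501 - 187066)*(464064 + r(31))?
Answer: -90571547836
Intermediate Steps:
r(S) = 4*S²
(-6501 - 187066)*(464064 + r(31)) = (-6501 - 187066)*(464064 + 4*31²) = -193567*(464064 + 4*961) = -193567*(464064 + 3844) = -193567*467908 = -90571547836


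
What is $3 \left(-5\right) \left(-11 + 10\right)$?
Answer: $15$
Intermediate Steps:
$3 \left(-5\right) \left(-11 + 10\right) = \left(-15\right) \left(-1\right) = 15$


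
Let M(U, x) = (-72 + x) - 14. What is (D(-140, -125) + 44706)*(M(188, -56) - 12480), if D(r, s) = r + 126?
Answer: -564102424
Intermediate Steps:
M(U, x) = -86 + x
D(r, s) = 126 + r
(D(-140, -125) + 44706)*(M(188, -56) - 12480) = ((126 - 140) + 44706)*((-86 - 56) - 12480) = (-14 + 44706)*(-142 - 12480) = 44692*(-12622) = -564102424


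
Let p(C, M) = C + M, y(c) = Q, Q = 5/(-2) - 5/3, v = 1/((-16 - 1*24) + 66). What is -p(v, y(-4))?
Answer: 161/39 ≈ 4.1282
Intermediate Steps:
v = 1/26 (v = 1/((-16 - 24) + 66) = 1/(-40 + 66) = 1/26 ≈ 0.038462)
Q = -25/6 (Q = 5*(-½) - 5*⅓ = -5/2 - 5/3 = -25/6 ≈ -4.1667)
y(c) = -25/6
-p(v, y(-4)) = -(1/26 - 25/6) = -1*(-161/39) = 161/39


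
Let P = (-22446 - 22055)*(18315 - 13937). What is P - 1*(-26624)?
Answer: -194798754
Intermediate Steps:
P = -194825378 (P = -44501*4378 = -194825378)
P - 1*(-26624) = -194825378 - 1*(-26624) = -194825378 + 26624 = -194798754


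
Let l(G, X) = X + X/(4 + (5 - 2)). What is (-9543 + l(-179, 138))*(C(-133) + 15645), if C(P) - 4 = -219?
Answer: -1013704710/7 ≈ -1.4481e+8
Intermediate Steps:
l(G, X) = 8*X/7 (l(G, X) = X + X/(4 + 3) = X + X/7 = 8*X/7)
C(P) = -215 (C(P) = 4 - 219 = -215)
(-9543 + l(-179, 138))*(C(-133) + 15645) = (-9543 + (8/7)*138)*(-215 + 15645) = (-9543 + 1104/7)*15430 = -65697/7*15430 = -1013704710/7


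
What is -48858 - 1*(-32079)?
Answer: -16779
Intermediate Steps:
-48858 - 1*(-32079) = -48858 + 32079 = -16779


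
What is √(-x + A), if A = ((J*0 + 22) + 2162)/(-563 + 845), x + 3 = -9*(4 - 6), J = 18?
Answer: I*√16027/47 ≈ 2.6936*I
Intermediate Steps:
x = 15 (x = -3 - 9*(4 - 6) = -3 - 9*(-2) = -3 + 18 = 15)
A = 364/47 (A = ((18*0 + 22) + 2162)/(-563 + 845) = ((0 + 22) + 2162)/282 = (22 + 2162)*(1/282) = 2184*(1/282) = 364/47 ≈ 7.7447)
√(-x + A) = √(-1*15 + 364/47) = √(-15 + 364/47) = √(-341/47) = I*√16027/47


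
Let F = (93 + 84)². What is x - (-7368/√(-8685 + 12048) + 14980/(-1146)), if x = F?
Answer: 17959007/573 + 2456*√3363/1121 ≈ 31469.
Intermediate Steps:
F = 31329 (F = 177² = 31329)
x = 31329
x - (-7368/√(-8685 + 12048) + 14980/(-1146)) = 31329 - (-7368/√(-8685 + 12048) + 14980/(-1146)) = 31329 - (-7368*√3363/3363 + 14980*(-1/1146)) = 31329 - (-2456*√3363/1121 - 7490/573) = 31329 - (-7490/573 - 2456*√3363/1121) = 31329 + (7490/573 + 2456*√3363/1121) = 17959007/573 + 2456*√3363/1121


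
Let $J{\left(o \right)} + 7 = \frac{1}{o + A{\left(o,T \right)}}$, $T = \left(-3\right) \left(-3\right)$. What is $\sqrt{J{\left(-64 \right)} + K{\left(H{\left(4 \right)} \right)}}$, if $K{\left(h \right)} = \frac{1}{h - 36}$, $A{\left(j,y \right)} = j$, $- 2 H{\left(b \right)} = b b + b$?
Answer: $\frac{i \sqrt{951970}}{368} \approx 2.6513 i$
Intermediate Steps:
$H{\left(b \right)} = - \frac{b}{2} - \frac{b^{2}}{2}$ ($H{\left(b \right)} = - \frac{b b + b}{2} = - \frac{b^{2} + b}{2} = - \frac{b + b^{2}}{2} = - \frac{b}{2} - \frac{b^{2}}{2}$)
$T = 9$
$J{\left(o \right)} = -7 + \frac{1}{2 o}$ ($J{\left(o \right)} = -7 + \frac{1}{o + o} = -7 + \frac{1}{2 o}$)
$K{\left(h \right)} = \frac{1}{-36 + h}$
$\sqrt{J{\left(-64 \right)} + K{\left(H{\left(4 \right)} \right)}} = \sqrt{\left(-7 + \frac{1}{2 \left(-64\right)}\right) + \frac{1}{-36 - 2 \left(1 + 4\right)}} = \sqrt{\left(-7 + \frac{1}{2} \left(- \frac{1}{64}\right)\right) + \frac{1}{-36 - 2 \cdot 5}} = \sqrt{\left(-7 - \frac{1}{128}\right) + \frac{1}{-36 - 10}} = \sqrt{- \frac{897}{128} + \frac{1}{-46}} = \sqrt{- \frac{897}{128} - \frac{1}{46}} = \sqrt{- \frac{20695}{2944}} = \frac{i \sqrt{951970}}{368}$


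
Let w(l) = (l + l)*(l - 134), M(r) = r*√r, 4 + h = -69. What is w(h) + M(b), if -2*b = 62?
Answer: 30222 - 31*I*√31 ≈ 30222.0 - 172.6*I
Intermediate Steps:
b = -31 (b = -½*62 = -31)
h = -73 (h = -4 - 69 = -73)
M(r) = r^(3/2)
w(l) = 2*l*(-134 + l) (w(l) = (2*l)*(-134 + l) = 2*l*(-134 + l))
w(h) + M(b) = 2*(-73)*(-134 - 73) + (-31)^(3/2) = 2*(-73)*(-207) - 31*I*√31 = 30222 - 31*I*√31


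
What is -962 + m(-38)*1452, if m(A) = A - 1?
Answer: -57590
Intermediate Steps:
m(A) = -1 + A
-962 + m(-38)*1452 = -962 + (-1 - 38)*1452 = -962 - 39*1452 = -962 - 56628 = -57590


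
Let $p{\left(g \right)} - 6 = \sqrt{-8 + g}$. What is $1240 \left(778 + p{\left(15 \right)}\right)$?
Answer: $972160 + 1240 \sqrt{7} \approx 9.7544 \cdot 10^{5}$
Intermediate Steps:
$p{\left(g \right)} = 6 + \sqrt{-8 + g}$
$1240 \left(778 + p{\left(15 \right)}\right) = 1240 \left(778 + \left(6 + \sqrt{-8 + 15}\right)\right) = 1240 \left(778 + \left(6 + \sqrt{7}\right)\right) = 1240 \left(784 + \sqrt{7}\right) = 972160 + 1240 \sqrt{7}$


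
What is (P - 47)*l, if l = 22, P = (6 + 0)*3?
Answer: -638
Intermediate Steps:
P = 18 (P = 6*3 = 18)
(P - 47)*l = (18 - 47)*22 = -29*22 = -638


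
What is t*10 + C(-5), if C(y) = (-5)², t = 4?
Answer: 65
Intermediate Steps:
C(y) = 25
t*10 + C(-5) = 4*10 + 25 = 40 + 25 = 65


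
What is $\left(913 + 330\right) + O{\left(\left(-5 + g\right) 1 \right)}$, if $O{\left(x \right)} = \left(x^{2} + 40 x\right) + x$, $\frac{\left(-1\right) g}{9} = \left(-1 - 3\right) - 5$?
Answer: $10135$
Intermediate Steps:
$g = 81$ ($g = - 9 \left(\left(-1 - 3\right) - 5\right) = - 9 \left(-4 - 5\right) = \left(-9\right) \left(-9\right) = 81$)
$O{\left(x \right)} = x^{2} + 41 x$
$\left(913 + 330\right) + O{\left(\left(-5 + g\right) 1 \right)} = \left(913 + 330\right) + \left(-5 + 81\right) 1 \left(41 + \left(-5 + 81\right) 1\right) = 1243 + 76 \cdot 1 \left(41 + 76 \cdot 1\right) = 1243 + 76 \left(41 + 76\right) = 1243 + 76 \cdot 117 = 1243 + 8892 = 10135$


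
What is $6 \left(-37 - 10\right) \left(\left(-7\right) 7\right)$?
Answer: $13818$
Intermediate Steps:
$6 \left(-37 - 10\right) \left(\left(-7\right) 7\right) = 6 \left(\left(-47\right) \left(-49\right)\right) = 6 \cdot 2303 = 13818$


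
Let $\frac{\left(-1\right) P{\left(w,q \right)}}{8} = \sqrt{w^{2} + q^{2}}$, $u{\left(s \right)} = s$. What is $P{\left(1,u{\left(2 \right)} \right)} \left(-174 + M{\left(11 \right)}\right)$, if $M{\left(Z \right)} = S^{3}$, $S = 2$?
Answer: $1328 \sqrt{5} \approx 2969.5$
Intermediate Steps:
$P{\left(w,q \right)} = - 8 \sqrt{q^{2} + w^{2}}$ ($P{\left(w,q \right)} = - 8 \sqrt{w^{2} + q^{2}} = - 8 \sqrt{q^{2} + w^{2}}$)
$M{\left(Z \right)} = 8$ ($M{\left(Z \right)} = 2^{3} = 8$)
$P{\left(1,u{\left(2 \right)} \right)} \left(-174 + M{\left(11 \right)}\right) = - 8 \sqrt{2^{2} + 1^{2}} \left(-174 + 8\right) = - 8 \sqrt{4 + 1} \left(-166\right) = - 8 \sqrt{5} \left(-166\right) = 1328 \sqrt{5}$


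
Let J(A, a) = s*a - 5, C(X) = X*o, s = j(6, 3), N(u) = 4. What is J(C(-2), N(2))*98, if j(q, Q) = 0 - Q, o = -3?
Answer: -1666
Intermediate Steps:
j(q, Q) = -Q
s = -3 (s = -1*3 = -3)
C(X) = -3*X (C(X) = X*(-3) = -3*X)
J(A, a) = -5 - 3*a (J(A, a) = -3*a - 5 = -5 - 3*a)
J(C(-2), N(2))*98 = (-5 - 3*4)*98 = (-5 - 12)*98 = -17*98 = -1666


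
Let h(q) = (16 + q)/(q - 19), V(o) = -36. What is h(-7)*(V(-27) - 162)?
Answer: 891/13 ≈ 68.538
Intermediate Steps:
h(q) = (16 + q)/(-19 + q)
h(-7)*(V(-27) - 162) = ((16 - 7)/(-19 - 7))*(-36 - 162) = (9/(-26))*(-198) = -1/26*9*(-198) = -9/26*(-198) = 891/13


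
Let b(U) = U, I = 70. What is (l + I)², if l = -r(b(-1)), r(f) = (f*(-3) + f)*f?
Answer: 5184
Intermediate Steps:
r(f) = -2*f² (r(f) = (-3*f + f)*f = (-2*f)*f = -2*f²)
l = 2 (l = -(-2)*(-1)² = -(-2) = -1*(-2) = 2)
(l + I)² = (2 + 70)² = 72² = 5184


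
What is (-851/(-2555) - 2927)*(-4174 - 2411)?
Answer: 9848043978/511 ≈ 1.9272e+7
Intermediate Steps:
(-851/(-2555) - 2927)*(-4174 - 2411) = (-851*(-1/2555) - 2927)*(-6585) = (851/2555 - 2927)*(-6585) = -7477634/2555*(-6585) = 9848043978/511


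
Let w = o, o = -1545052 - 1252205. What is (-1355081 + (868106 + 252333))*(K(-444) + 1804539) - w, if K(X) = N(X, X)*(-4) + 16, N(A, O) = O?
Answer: -423838321245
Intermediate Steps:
K(X) = 16 - 4*X (K(X) = X*(-4) + 16 = -4*X + 16 = 16 - 4*X)
o = -2797257
w = -2797257
(-1355081 + (868106 + 252333))*(K(-444) + 1804539) - w = (-1355081 + (868106 + 252333))*((16 - 4*(-444)) + 1804539) - 1*(-2797257) = (-1355081 + 1120439)*((16 + 1776) + 1804539) + 2797257 = -234642*(1792 + 1804539) + 2797257 = -234642*1806331 + 2797257 = -423841118502 + 2797257 = -423838321245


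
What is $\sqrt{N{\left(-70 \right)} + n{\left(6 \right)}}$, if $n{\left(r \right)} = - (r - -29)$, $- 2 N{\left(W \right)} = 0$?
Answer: $i \sqrt{35} \approx 5.9161 i$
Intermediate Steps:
$N{\left(W \right)} = 0$ ($N{\left(W \right)} = \left(- \frac{1}{2}\right) 0 = 0$)
$n{\left(r \right)} = -29 - r$ ($n{\left(r \right)} = - (r + 29) = - (29 + r) = -29 - r$)
$\sqrt{N{\left(-70 \right)} + n{\left(6 \right)}} = \sqrt{0 - 35} = \sqrt{-35} = i \sqrt{35}$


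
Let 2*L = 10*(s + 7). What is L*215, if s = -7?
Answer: 0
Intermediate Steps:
L = 0 (L = (10*(-7 + 7))/2 = (10*0)/2 = (½)*0 = 0)
L*215 = 0*215 = 0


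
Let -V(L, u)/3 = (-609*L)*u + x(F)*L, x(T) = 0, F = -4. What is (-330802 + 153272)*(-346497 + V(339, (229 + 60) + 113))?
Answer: -44139889099770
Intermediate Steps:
V(L, u) = 1827*L*u (V(L, u) = -3*((-609*L)*u + 0*L) = -3*(-609*L*u + 0) = -(-1827)*L*u = 1827*L*u)
(-330802 + 153272)*(-346497 + V(339, (229 + 60) + 113)) = (-330802 + 153272)*(-346497 + 1827*339*((229 + 60) + 113)) = -177530*(-346497 + 1827*339*(289 + 113)) = -177530*(-346497 + 1827*339*402) = -177530*(-346497 + 248979906) = -177530*248633409 = -44139889099770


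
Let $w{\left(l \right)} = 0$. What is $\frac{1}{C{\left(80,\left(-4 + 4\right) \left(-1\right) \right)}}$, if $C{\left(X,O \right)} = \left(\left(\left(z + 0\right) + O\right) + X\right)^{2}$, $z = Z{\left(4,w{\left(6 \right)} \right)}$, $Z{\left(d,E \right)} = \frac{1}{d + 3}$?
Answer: $\frac{49}{314721} \approx 0.00015569$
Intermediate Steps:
$Z{\left(d,E \right)} = \frac{1}{3 + d}$
$z = \frac{1}{7}$ ($z = \frac{1}{3 + 4} = \frac{1}{7} \approx 0.14286$)
$C{\left(X,O \right)} = \left(\frac{1}{7} + O + X\right)^{2}$ ($C{\left(X,O \right)} = \left(\left(\left(\frac{1}{7} + 0\right) + O\right) + X\right)^{2} = \left(\left(\frac{1}{7} + O\right) + X\right)^{2} = \left(\frac{1}{7} + O + X\right)^{2}$)
$\frac{1}{C{\left(80,\left(-4 + 4\right) \left(-1\right) \right)}} = \frac{1}{\frac{1}{49} \left(1 + 7 \left(-4 + 4\right) \left(-1\right) + 7 \cdot 80\right)^{2}} = \frac{1}{\frac{1}{49} \left(1 + 7 \cdot 0 \left(-1\right) + 560\right)^{2}} = \frac{1}{\frac{1}{49} \left(1 + 7 \cdot 0 + 560\right)^{2}} = \frac{1}{\frac{1}{49} \left(1 + 0 + 560\right)^{2}} = \frac{1}{\frac{1}{49} \cdot 561^{2}} = \frac{1}{\frac{1}{49} \cdot 314721} = \frac{1}{\frac{314721}{49}} = \frac{49}{314721}$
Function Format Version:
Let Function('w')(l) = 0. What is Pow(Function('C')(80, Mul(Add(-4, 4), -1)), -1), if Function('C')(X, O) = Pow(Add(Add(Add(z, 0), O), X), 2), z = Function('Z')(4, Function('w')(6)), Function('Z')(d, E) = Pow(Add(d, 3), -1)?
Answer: Rational(49, 314721) ≈ 0.00015569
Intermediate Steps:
Function('Z')(d, E) = Pow(Add(3, d), -1)
z = Rational(1, 7) (z = Pow(Add(3, 4), -1) = Pow(7, -1) = Rational(1, 7) ≈ 0.14286)
Function('C')(X, O) = Pow(Add(Rational(1, 7), O, X), 2) (Function('C')(X, O) = Pow(Add(Add(Add(Rational(1, 7), 0), O), X), 2) = Pow(Add(Add(Rational(1, 7), O), X), 2) = Pow(Add(Rational(1, 7), O, X), 2))
Pow(Function('C')(80, Mul(Add(-4, 4), -1)), -1) = Pow(Mul(Rational(1, 49), Pow(Add(1, Mul(7, Mul(Add(-4, 4), -1)), Mul(7, 80)), 2)), -1) = Pow(Mul(Rational(1, 49), Pow(Add(1, Mul(7, Mul(0, -1)), 560), 2)), -1) = Pow(Mul(Rational(1, 49), Pow(Add(1, Mul(7, 0), 560), 2)), -1) = Pow(Mul(Rational(1, 49), Pow(Add(1, 0, 560), 2)), -1) = Pow(Mul(Rational(1, 49), Pow(561, 2)), -1) = Pow(Mul(Rational(1, 49), 314721), -1) = Pow(Rational(314721, 49), -1) = Rational(49, 314721)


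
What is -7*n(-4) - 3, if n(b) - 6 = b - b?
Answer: -45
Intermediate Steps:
n(b) = 6 (n(b) = 6 + (b - b) = 6 + 0 = 6)
-7*n(-4) - 3 = -7*6 - 3 = -42 - 3 = -45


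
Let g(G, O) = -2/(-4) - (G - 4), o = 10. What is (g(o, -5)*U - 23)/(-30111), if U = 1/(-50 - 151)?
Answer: 9235/12104622 ≈ 0.00076293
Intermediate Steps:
g(G, O) = 9/2 - G (g(G, O) = -2*(-1/4) - (-4 + G) = 1/2 + (4 - G) = 9/2 - G)
U = -1/201 (U = 1/(-201) = -1/201 ≈ -0.0049751)
(g(o, -5)*U - 23)/(-30111) = ((9/2 - 1*10)*(-1/201) - 23)/(-30111) = ((9/2 - 10)*(-1/201) - 23)*(-1/30111) = (-11/2*(-1/201) - 23)*(-1/30111) = (11/402 - 23)*(-1/30111) = -9235/402*(-1/30111) = 9235/12104622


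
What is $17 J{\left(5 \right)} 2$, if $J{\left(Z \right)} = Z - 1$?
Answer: $136$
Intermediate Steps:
$J{\left(Z \right)} = -1 + Z$
$17 J{\left(5 \right)} 2 = 17 \left(-1 + 5\right) 2 = 17 \cdot 4 \cdot 2 = 68 \cdot 2 = 136$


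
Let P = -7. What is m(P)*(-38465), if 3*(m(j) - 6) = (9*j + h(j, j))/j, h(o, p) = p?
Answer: -1077020/3 ≈ -3.5901e+5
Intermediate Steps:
m(j) = 28/3 (m(j) = 6 + ((9*j + j)/j)/3 = 6 + ((10*j)/j)/3 = 6 + (1/3)*10 = 6 + 10/3 = 28/3)
m(P)*(-38465) = (28/3)*(-38465) = -1077020/3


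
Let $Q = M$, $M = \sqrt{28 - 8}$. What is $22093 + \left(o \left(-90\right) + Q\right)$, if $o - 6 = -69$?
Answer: $27763 + 2 \sqrt{5} \approx 27767.0$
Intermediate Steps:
$o = -63$ ($o = 6 - 69 = -63$)
$M = 2 \sqrt{5}$ ($M = \sqrt{20} = 2 \sqrt{5} \approx 4.4721$)
$Q = 2 \sqrt{5} \approx 4.4721$
$22093 + \left(o \left(-90\right) + Q\right) = 22093 + \left(\left(-63\right) \left(-90\right) + 2 \sqrt{5}\right) = 22093 + \left(5670 + 2 \sqrt{5}\right) = 27763 + 2 \sqrt{5}$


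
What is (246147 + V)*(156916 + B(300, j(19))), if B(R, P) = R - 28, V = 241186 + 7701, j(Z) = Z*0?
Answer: 77813404392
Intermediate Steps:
j(Z) = 0
V = 248887
B(R, P) = -28 + R
(246147 + V)*(156916 + B(300, j(19))) = (246147 + 248887)*(156916 + (-28 + 300)) = 495034*(156916 + 272) = 495034*157188 = 77813404392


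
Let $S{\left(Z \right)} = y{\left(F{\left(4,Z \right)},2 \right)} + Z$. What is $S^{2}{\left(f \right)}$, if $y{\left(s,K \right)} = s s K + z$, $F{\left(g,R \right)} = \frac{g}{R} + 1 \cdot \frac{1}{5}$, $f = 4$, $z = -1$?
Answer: $\frac{21609}{625} \approx 34.574$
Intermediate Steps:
$F{\left(g,R \right)} = \frac{1}{5} + \frac{g}{R}$ ($F{\left(g,R \right)} = \frac{g}{R} + 1 \cdot \frac{1}{5} = \frac{g}{R} + \frac{1}{5} = \frac{1}{5} + \frac{g}{R}$)
$y{\left(s,K \right)} = -1 + K s^{2}$ ($y{\left(s,K \right)} = s s K - 1 = s^{2} K - 1 = K s^{2} - 1 = -1 + K s^{2}$)
$S{\left(Z \right)} = -1 + Z + \frac{2 \left(4 + \frac{Z}{5}\right)^{2}}{Z^{2}}$ ($S{\left(Z \right)} = \left(-1 + 2 \left(\frac{4 + \frac{Z}{5}}{Z}\right)^{2}\right) + Z = \left(-1 + 2 \frac{\left(4 + \frac{Z}{5}\right)^{2}}{Z^{2}}\right) + Z = \left(-1 + \frac{2 \left(4 + \frac{Z}{5}\right)^{2}}{Z^{2}}\right) + Z = -1 + Z + \frac{2 \left(4 + \frac{Z}{5}\right)^{2}}{Z^{2}}$)
$S^{2}{\left(f \right)} = \left(-1 + 4 + \frac{2 \left(20 + 4\right)^{2}}{25 \cdot 16}\right)^{2} = \left(-1 + 4 + \frac{2}{25} \cdot \frac{1}{16} \cdot 24^{2}\right)^{2} = \left(-1 + 4 + \frac{2}{25} \cdot \frac{1}{16} \cdot 576\right)^{2} = \left(-1 + 4 + \frac{72}{25}\right)^{2} = \left(\frac{147}{25}\right)^{2} = \frac{21609}{625}$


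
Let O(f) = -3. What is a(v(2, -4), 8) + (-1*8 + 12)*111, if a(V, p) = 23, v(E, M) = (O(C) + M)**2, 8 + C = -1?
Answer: 467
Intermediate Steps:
C = -9 (C = -8 - 1 = -9)
v(E, M) = (-3 + M)**2
a(v(2, -4), 8) + (-1*8 + 12)*111 = 23 + (-1*8 + 12)*111 = 23 + (-8 + 12)*111 = 23 + 4*111 = 23 + 444 = 467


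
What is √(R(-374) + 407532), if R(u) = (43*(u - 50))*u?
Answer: 10*√72263 ≈ 2688.2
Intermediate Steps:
R(u) = u*(-2150 + 43*u) (R(u) = (43*(-50 + u))*u = (-2150 + 43*u)*u = u*(-2150 + 43*u))
√(R(-374) + 407532) = √(43*(-374)*(-50 - 374) + 407532) = √(43*(-374)*(-424) + 407532) = √(6818768 + 407532) = √7226300 = 10*√72263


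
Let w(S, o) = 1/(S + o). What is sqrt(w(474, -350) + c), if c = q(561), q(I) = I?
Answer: sqrt(2156515)/62 ≈ 23.686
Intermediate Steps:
c = 561
sqrt(w(474, -350) + c) = sqrt(1/(474 - 350) + 561) = sqrt(1/124 + 561) = sqrt(69565/124) = sqrt(2156515)/62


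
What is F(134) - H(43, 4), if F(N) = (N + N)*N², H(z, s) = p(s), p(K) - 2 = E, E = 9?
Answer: 4812197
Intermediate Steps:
p(K) = 11 (p(K) = 2 + 9 = 11)
H(z, s) = 11
F(N) = 2*N³ (F(N) = (2*N)*N² = 2*N³)
F(134) - H(43, 4) = 2*134³ - 1*11 = 2*2406104 - 11 = 4812208 - 11 = 4812197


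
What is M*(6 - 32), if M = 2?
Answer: -52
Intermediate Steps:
M*(6 - 32) = 2*(6 - 32) = 2*(-26) = -52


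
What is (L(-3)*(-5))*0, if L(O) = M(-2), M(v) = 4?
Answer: 0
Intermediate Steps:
L(O) = 4
(L(-3)*(-5))*0 = (4*(-5))*0 = -20*0 = 0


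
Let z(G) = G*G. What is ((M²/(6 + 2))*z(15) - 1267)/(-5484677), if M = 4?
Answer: 817/5484677 ≈ 0.00014896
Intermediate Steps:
z(G) = G²
((M²/(6 + 2))*z(15) - 1267)/(-5484677) = ((4²/(6 + 2))*15² - 1267)/(-5484677) = ((16/8)*225 - 1267)*(-1/5484677) = (((⅛)*16)*225 - 1267)*(-1/5484677) = (2*225 - 1267)*(-1/5484677) = (450 - 1267)*(-1/5484677) = -817*(-1/5484677) = 817/5484677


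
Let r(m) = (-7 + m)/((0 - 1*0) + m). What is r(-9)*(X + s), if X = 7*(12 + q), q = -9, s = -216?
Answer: -1040/3 ≈ -346.67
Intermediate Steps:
r(m) = (-7 + m)/m (r(m) = (-7 + m)/((0 + 0) + m) = (-7 + m)/(0 + m) = (-7 + m)/m)
X = 21 (X = 7*(12 - 9) = 7*3 = 21)
r(-9)*(X + s) = ((-7 - 9)/(-9))*(21 - 216) = -1/9*(-16)*(-195) = (16/9)*(-195) = -1040/3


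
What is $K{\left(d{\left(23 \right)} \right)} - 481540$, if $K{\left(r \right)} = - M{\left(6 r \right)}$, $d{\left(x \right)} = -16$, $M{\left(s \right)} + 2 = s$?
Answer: $-481442$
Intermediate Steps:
$M{\left(s \right)} = -2 + s$
$K{\left(r \right)} = 2 - 6 r$ ($K{\left(r \right)} = - (-2 + 6 r) = 2 - 6 r$)
$K{\left(d{\left(23 \right)} \right)} - 481540 = \left(2 - -96\right) - 481540 = \left(2 + 96\right) - 481540 = 98 - 481540 = -481442$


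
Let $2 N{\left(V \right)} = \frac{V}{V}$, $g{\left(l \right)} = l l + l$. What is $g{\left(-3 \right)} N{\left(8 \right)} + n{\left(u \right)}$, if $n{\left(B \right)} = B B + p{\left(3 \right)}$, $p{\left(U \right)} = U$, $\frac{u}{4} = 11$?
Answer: $1942$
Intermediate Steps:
$u = 44$ ($u = 4 \cdot 11 = 44$)
$g{\left(l \right)} = l + l^{2}$ ($g{\left(l \right)} = l^{2} + l = l + l^{2}$)
$n{\left(B \right)} = 3 + B^{2}$ ($n{\left(B \right)} = B B + 3 = B^{2} + 3 = 3 + B^{2}$)
$N{\left(V \right)} = \frac{1}{2}$ ($N{\left(V \right)} = \frac{V \frac{1}{V}}{2} = \frac{1}{2} \cdot 1 = \frac{1}{2}$)
$g{\left(-3 \right)} N{\left(8 \right)} + n{\left(u \right)} = - 3 \left(1 - 3\right) \frac{1}{2} + \left(3 + 44^{2}\right) = \left(-3\right) \left(-2\right) \frac{1}{2} + \left(3 + 1936\right) = 6 \cdot \frac{1}{2} + 1939 = 3 + 1939 = 1942$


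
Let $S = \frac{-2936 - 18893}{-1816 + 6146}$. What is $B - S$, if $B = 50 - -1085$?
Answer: $\frac{4936379}{4330} \approx 1140.0$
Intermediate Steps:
$S = - \frac{21829}{4330} \approx -5.0413$
$B = 1135$ ($B = 50 + 1085 = 1135$)
$B - S = 1135 - - \frac{21829}{4330} = 1135 + \frac{21829}{4330} = \frac{4936379}{4330}$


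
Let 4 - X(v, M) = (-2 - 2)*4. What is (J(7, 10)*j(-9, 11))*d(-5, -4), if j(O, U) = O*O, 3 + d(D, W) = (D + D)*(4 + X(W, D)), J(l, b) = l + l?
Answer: -275562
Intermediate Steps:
J(l, b) = 2*l
X(v, M) = 20 (X(v, M) = 4 - (-2 - 2)*4 = 4 - (-4)*4 = 4 - 1*(-16) = 4 + 16 = 20)
d(D, W) = -3 + 48*D (d(D, W) = -3 + (D + D)*(4 + 20) = -3 + (2*D)*24 = -3 + 48*D)
j(O, U) = O**2
(J(7, 10)*j(-9, 11))*d(-5, -4) = ((2*7)*(-9)**2)*(-3 + 48*(-5)) = (14*81)*(-3 - 240) = 1134*(-243) = -275562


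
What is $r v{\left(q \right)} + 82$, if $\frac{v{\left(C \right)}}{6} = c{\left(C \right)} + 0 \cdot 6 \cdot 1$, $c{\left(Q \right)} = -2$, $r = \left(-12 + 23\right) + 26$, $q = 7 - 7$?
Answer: $-362$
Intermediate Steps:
$q = 0$ ($q = 7 - 7 = 0$)
$r = 37$ ($r = 11 + 26 = 37$)
$v{\left(C \right)} = -12$ ($v{\left(C \right)} = 6 \left(-2 + 0 \cdot 6 \cdot 1\right) = 6 \left(-2 + 0 \cdot 6\right) = 6 \left(-2 + 0\right) = 6 \left(-2\right) = -12$)
$r v{\left(q \right)} + 82 = 37 \left(-12\right) + 82 = -444 + 82 = -362$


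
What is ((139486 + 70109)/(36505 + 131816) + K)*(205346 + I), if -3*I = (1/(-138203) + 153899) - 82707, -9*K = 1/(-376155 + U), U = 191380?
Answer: 153483599299391626214/678682479480525 ≈ 2.2615e+5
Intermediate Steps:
K = 1/1662975 (K = -1/(9*(-376155 + 191380)) = -⅑/(-184775) = -⅑*(-1/184775) = 1/1662975 ≈ 6.0133e-7)
I = -3279649325/138203 (I = -((1/(-138203) + 153899) - 82707)/3 = -((-1/138203 + 153899) - 82707)/3 = -(21269303496/138203 - 82707)/3 = -⅓*9838947975/138203 = -3279649325/138203 ≈ -23731.)
((139486 + 70109)/(36505 + 131816) + K)*(205346 + I) = ((139486 + 70109)/(36505 + 131816) + 1/1662975)*(205346 - 3279649325/138203) = (209595/168321 + 1/1662975)*(25099783913/138203) = (209595*(1/168321) + 1/1662975)*(25099783913/138203) = (69865/56107 + 1/1662975)*(25099783913/138203) = (6114937078/4910765175)*(25099783913/138203) = 153483599299391626214/678682479480525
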